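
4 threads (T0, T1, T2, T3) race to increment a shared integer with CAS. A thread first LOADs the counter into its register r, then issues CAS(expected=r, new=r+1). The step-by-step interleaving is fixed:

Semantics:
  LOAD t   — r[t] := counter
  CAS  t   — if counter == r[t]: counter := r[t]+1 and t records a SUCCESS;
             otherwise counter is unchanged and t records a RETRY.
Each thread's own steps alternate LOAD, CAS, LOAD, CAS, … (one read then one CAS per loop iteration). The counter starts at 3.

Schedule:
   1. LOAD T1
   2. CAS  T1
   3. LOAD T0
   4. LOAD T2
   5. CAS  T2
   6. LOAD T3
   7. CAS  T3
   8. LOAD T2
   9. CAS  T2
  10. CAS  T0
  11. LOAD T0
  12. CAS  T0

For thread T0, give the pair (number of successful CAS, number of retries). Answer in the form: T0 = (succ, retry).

1. LOAD T1 → mem=3 r[T1]=3 [LOAD]
2. CAS T1 → mem=4 r[T1]=3 [OK]
3. LOAD T0 → mem=4 r[T0]=4 [LOAD]
4. LOAD T2 → mem=4 r[T2]=4 [LOAD]
5. CAS T2 → mem=5 r[T2]=4 [OK]
6. LOAD T3 → mem=5 r[T3]=5 [LOAD]
7. CAS T3 → mem=6 r[T3]=5 [OK]
8. LOAD T2 → mem=6 r[T2]=6 [LOAD]
9. CAS T2 → mem=7 r[T2]=6 [OK]
10. CAS T0 → mem=7 r[T0]=4 [RETRY]
11. LOAD T0 → mem=7 r[T0]=7 [LOAD]
12. CAS T0 → mem=8 r[T0]=7 [OK]

T0 = (1, 1)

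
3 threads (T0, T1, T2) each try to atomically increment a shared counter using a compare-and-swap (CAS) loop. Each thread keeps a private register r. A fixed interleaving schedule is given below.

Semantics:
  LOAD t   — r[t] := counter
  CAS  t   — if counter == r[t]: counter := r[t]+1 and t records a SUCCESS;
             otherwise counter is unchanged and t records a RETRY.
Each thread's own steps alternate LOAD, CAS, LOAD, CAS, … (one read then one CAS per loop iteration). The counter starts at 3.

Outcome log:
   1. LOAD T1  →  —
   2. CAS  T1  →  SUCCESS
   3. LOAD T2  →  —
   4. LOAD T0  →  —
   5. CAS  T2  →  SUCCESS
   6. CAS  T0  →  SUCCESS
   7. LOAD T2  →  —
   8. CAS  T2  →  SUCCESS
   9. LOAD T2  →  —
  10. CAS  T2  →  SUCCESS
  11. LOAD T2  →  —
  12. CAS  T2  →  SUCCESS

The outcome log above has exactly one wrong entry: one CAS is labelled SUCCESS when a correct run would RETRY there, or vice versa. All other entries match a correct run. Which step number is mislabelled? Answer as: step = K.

step = 6

Re-executing:
[1] T1.load  rd  (counter 3, T1.r 3)
[2] T1.cas  hit  (counter 4, T1.r 3)
[3] T2.load  rd  (counter 4, T2.r 4)
[4] T0.load  rd  (counter 4, T0.r 4)
[5] T2.cas  hit  (counter 5, T2.r 4)
[6] T0.cas  miss  (counter 5, T0.r 4)
[7] T2.load  rd  (counter 5, T2.r 5)
[8] T2.cas  hit  (counter 6, T2.r 5)
[9] T2.load  rd  (counter 6, T2.r 6)
[10] T2.cas  hit  (counter 7, T2.r 6)
[11] T2.load  rd  (counter 7, T2.r 7)
[12] T2.cas  hit  (counter 8, T2.r 7)
Mismatch at 6.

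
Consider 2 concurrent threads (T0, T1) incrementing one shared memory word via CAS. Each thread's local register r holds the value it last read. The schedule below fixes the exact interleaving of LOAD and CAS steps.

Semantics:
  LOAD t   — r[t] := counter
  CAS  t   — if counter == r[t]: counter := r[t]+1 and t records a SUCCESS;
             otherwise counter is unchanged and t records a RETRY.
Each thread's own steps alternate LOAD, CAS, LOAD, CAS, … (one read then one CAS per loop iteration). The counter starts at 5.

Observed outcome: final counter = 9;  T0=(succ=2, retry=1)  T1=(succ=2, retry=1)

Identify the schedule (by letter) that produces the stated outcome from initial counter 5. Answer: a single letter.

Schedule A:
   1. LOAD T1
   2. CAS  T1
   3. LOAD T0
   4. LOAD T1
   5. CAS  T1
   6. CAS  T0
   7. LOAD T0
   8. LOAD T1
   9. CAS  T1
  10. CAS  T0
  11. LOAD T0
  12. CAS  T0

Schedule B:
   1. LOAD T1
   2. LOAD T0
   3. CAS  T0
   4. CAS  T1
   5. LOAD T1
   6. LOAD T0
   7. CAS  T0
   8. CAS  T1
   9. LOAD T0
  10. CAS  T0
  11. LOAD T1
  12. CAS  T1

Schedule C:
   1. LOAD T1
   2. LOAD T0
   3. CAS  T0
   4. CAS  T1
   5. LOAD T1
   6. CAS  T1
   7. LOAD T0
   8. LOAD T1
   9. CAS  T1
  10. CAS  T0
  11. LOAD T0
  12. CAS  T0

C

Run C:
step 1: T1 LOAD ⇒ load; ctr=5 reg=5
step 2: T0 LOAD ⇒ load; ctr=5 reg=5
step 3: T0 CAS ⇒ ok; ctr=6 reg=5
step 4: T1 CAS ⇒ retry; ctr=6 reg=5
step 5: T1 LOAD ⇒ load; ctr=6 reg=6
step 6: T1 CAS ⇒ ok; ctr=7 reg=6
step 7: T0 LOAD ⇒ load; ctr=7 reg=7
step 8: T1 LOAD ⇒ load; ctr=7 reg=7
step 9: T1 CAS ⇒ ok; ctr=8 reg=7
step 10: T0 CAS ⇒ retry; ctr=8 reg=7
step 11: T0 LOAD ⇒ load; ctr=8 reg=8
step 12: T0 CAS ⇒ ok; ctr=9 reg=8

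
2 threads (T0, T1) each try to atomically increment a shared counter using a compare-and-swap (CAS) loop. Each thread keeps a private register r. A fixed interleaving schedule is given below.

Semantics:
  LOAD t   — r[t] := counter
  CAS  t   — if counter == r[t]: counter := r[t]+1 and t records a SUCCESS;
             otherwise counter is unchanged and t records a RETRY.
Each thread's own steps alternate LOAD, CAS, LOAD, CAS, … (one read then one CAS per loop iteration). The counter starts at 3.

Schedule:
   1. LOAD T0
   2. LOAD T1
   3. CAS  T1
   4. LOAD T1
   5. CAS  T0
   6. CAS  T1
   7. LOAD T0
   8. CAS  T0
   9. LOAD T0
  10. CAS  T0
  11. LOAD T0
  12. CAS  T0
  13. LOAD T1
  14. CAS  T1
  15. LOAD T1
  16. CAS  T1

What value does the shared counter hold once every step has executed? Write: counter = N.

counter = 10

   1) LOAD T0:  M=3  r_T0=3
   2) LOAD T1:  M=3  r_T1=3
   3) CAS  T1:  M=4  r_T1=3 ✓
   4) LOAD T1:  M=4  r_T1=4
   5) CAS  T0:  M=4  r_T0=3 ✗
   6) CAS  T1:  M=5  r_T1=4 ✓
   7) LOAD T0:  M=5  r_T0=5
   8) CAS  T0:  M=6  r_T0=5 ✓
   9) LOAD T0:  M=6  r_T0=6
  10) CAS  T0:  M=7  r_T0=6 ✓
  11) LOAD T0:  M=7  r_T0=7
  12) CAS  T0:  M=8  r_T0=7 ✓
  13) LOAD T1:  M=8  r_T1=8
  14) CAS  T1:  M=9  r_T1=8 ✓
  15) LOAD T1:  M=9  r_T1=9
  16) CAS  T1:  M=10  r_T1=9 ✓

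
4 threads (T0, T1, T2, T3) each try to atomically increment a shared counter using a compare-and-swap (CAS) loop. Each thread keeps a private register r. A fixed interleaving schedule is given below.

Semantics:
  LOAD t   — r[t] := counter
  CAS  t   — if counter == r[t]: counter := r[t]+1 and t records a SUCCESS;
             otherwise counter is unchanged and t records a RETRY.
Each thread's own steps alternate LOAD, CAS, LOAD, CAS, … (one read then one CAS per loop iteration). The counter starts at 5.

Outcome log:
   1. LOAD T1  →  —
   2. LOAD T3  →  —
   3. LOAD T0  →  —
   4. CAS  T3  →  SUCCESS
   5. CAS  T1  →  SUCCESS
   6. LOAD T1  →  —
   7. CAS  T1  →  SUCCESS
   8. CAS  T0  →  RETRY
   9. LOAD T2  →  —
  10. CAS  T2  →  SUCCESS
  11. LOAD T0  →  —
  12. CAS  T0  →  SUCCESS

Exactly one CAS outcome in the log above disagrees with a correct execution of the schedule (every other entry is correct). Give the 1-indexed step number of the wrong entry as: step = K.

step = 5

Reference trace:
step 1: T1 LOAD ⇒ load; ctr=5 reg=5
step 2: T3 LOAD ⇒ load; ctr=5 reg=5
step 3: T0 LOAD ⇒ load; ctr=5 reg=5
step 4: T3 CAS ⇒ ok; ctr=6 reg=5
step 5: T1 CAS ⇒ retry; ctr=6 reg=5
step 6: T1 LOAD ⇒ load; ctr=6 reg=6
step 7: T1 CAS ⇒ ok; ctr=7 reg=6
step 8: T0 CAS ⇒ retry; ctr=7 reg=5
step 9: T2 LOAD ⇒ load; ctr=7 reg=7
step 10: T2 CAS ⇒ ok; ctr=8 reg=7
step 11: T0 LOAD ⇒ load; ctr=8 reg=8
step 12: T0 CAS ⇒ ok; ctr=9 reg=8
Log disagrees first at step 5.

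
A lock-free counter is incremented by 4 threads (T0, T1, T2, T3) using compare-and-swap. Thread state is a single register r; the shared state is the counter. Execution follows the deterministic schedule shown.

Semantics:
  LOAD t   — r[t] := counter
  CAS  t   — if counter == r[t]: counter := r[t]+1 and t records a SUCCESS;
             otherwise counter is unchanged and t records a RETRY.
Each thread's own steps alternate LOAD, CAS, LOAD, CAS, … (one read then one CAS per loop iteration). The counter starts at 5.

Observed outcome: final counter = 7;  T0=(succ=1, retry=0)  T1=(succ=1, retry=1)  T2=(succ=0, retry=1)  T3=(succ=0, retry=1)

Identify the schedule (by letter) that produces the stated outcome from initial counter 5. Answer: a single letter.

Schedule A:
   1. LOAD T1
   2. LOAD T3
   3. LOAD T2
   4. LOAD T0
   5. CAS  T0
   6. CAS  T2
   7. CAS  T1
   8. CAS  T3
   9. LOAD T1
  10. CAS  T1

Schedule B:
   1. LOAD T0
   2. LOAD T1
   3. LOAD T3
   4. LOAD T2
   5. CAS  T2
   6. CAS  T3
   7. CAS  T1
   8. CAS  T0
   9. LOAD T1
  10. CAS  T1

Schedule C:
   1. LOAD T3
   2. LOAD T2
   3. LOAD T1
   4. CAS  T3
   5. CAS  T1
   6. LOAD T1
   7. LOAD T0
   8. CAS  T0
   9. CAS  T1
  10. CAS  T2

Simulating candidate A:
#1 T1 reads 5
#2 T3 reads 5
#3 T2 reads 5
#4 T0 reads 5
#5 T0 CAS(5→6) writes; counter now 6
#6 T2 CAS(5→6) fails; counter now 6
#7 T1 CAS(5→6) fails; counter now 6
#8 T3 CAS(5→6) fails; counter now 6
#9 T1 reads 6
#10 T1 CAS(6→7) writes; counter now 7

A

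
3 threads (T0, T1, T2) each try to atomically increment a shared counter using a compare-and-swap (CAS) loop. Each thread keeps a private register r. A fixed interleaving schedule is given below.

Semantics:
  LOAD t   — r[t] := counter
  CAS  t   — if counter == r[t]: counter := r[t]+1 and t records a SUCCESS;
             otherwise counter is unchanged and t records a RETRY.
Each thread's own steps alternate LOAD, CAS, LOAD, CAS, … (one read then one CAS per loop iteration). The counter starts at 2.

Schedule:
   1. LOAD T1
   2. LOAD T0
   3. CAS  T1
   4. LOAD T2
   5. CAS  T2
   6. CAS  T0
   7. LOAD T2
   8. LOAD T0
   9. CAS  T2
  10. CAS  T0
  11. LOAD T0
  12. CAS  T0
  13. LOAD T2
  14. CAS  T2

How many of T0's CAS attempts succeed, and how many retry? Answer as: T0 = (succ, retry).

T0 = (1, 2)

[1] T1.load  rd  (counter 2, T1.r 2)
[2] T0.load  rd  (counter 2, T0.r 2)
[3] T1.cas  hit  (counter 3, T1.r 2)
[4] T2.load  rd  (counter 3, T2.r 3)
[5] T2.cas  hit  (counter 4, T2.r 3)
[6] T0.cas  miss  (counter 4, T0.r 2)
[7] T2.load  rd  (counter 4, T2.r 4)
[8] T0.load  rd  (counter 4, T0.r 4)
[9] T2.cas  hit  (counter 5, T2.r 4)
[10] T0.cas  miss  (counter 5, T0.r 4)
[11] T0.load  rd  (counter 5, T0.r 5)
[12] T0.cas  hit  (counter 6, T0.r 5)
[13] T2.load  rd  (counter 6, T2.r 6)
[14] T2.cas  hit  (counter 7, T2.r 6)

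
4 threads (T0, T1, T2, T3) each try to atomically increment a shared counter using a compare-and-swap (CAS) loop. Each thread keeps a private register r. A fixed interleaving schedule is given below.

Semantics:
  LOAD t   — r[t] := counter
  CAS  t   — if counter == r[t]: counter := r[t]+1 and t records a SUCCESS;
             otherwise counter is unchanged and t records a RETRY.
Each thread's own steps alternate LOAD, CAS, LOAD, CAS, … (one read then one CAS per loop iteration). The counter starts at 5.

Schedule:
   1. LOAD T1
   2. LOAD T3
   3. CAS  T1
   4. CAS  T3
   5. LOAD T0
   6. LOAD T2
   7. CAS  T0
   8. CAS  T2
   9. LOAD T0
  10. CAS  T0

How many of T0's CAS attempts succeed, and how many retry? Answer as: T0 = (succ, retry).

   1) LOAD T1:  M=5  r_T1=5
   2) LOAD T3:  M=5  r_T3=5
   3) CAS  T1:  M=6  r_T1=5 ✓
   4) CAS  T3:  M=6  r_T3=5 ✗
   5) LOAD T0:  M=6  r_T0=6
   6) LOAD T2:  M=6  r_T2=6
   7) CAS  T0:  M=7  r_T0=6 ✓
   8) CAS  T2:  M=7  r_T2=6 ✗
   9) LOAD T0:  M=7  r_T0=7
  10) CAS  T0:  M=8  r_T0=7 ✓

T0 = (2, 0)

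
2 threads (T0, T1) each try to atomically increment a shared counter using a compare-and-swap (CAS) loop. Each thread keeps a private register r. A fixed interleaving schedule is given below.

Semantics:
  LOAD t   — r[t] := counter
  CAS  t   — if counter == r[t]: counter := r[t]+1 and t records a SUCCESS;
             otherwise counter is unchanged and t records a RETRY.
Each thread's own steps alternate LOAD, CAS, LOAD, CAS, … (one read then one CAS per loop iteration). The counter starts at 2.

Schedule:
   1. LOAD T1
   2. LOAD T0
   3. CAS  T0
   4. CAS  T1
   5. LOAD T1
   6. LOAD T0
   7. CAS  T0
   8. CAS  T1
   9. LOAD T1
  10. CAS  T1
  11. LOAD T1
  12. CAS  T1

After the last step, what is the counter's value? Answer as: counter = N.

step 1: T1 LOAD ⇒ load; ctr=2 reg=2
step 2: T0 LOAD ⇒ load; ctr=2 reg=2
step 3: T0 CAS ⇒ ok; ctr=3 reg=2
step 4: T1 CAS ⇒ retry; ctr=3 reg=2
step 5: T1 LOAD ⇒ load; ctr=3 reg=3
step 6: T0 LOAD ⇒ load; ctr=3 reg=3
step 7: T0 CAS ⇒ ok; ctr=4 reg=3
step 8: T1 CAS ⇒ retry; ctr=4 reg=3
step 9: T1 LOAD ⇒ load; ctr=4 reg=4
step 10: T1 CAS ⇒ ok; ctr=5 reg=4
step 11: T1 LOAD ⇒ load; ctr=5 reg=5
step 12: T1 CAS ⇒ ok; ctr=6 reg=5

counter = 6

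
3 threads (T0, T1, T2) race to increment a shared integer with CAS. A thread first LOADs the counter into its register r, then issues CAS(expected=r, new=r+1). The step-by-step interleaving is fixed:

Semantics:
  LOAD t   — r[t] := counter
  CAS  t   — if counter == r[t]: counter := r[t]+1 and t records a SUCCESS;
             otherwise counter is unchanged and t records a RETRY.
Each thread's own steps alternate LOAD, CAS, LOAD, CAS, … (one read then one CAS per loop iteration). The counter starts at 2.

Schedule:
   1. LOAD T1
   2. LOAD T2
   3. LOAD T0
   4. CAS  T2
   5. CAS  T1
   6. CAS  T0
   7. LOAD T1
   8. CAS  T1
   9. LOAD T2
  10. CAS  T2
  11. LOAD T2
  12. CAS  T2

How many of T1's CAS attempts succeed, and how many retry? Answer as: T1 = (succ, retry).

[1] T1.load  rd  (counter 2, T1.r 2)
[2] T2.load  rd  (counter 2, T2.r 2)
[3] T0.load  rd  (counter 2, T0.r 2)
[4] T2.cas  hit  (counter 3, T2.r 2)
[5] T1.cas  miss  (counter 3, T1.r 2)
[6] T0.cas  miss  (counter 3, T0.r 2)
[7] T1.load  rd  (counter 3, T1.r 3)
[8] T1.cas  hit  (counter 4, T1.r 3)
[9] T2.load  rd  (counter 4, T2.r 4)
[10] T2.cas  hit  (counter 5, T2.r 4)
[11] T2.load  rd  (counter 5, T2.r 5)
[12] T2.cas  hit  (counter 6, T2.r 5)

T1 = (1, 1)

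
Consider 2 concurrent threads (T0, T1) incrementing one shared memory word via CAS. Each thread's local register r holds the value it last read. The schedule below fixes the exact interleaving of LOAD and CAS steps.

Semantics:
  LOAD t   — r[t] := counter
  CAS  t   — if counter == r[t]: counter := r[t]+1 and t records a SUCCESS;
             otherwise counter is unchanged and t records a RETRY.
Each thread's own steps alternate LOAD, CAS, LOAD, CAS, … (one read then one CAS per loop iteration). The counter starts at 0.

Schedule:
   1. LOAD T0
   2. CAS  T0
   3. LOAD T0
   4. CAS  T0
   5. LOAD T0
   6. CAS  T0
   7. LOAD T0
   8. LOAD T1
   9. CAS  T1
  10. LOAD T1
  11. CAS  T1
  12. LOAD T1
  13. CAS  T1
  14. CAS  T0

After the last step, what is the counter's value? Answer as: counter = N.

counter = 6

[1] T0.load  rd  (counter 0, T0.r 0)
[2] T0.cas  hit  (counter 1, T0.r 0)
[3] T0.load  rd  (counter 1, T0.r 1)
[4] T0.cas  hit  (counter 2, T0.r 1)
[5] T0.load  rd  (counter 2, T0.r 2)
[6] T0.cas  hit  (counter 3, T0.r 2)
[7] T0.load  rd  (counter 3, T0.r 3)
[8] T1.load  rd  (counter 3, T1.r 3)
[9] T1.cas  hit  (counter 4, T1.r 3)
[10] T1.load  rd  (counter 4, T1.r 4)
[11] T1.cas  hit  (counter 5, T1.r 4)
[12] T1.load  rd  (counter 5, T1.r 5)
[13] T1.cas  hit  (counter 6, T1.r 5)
[14] T0.cas  miss  (counter 6, T0.r 3)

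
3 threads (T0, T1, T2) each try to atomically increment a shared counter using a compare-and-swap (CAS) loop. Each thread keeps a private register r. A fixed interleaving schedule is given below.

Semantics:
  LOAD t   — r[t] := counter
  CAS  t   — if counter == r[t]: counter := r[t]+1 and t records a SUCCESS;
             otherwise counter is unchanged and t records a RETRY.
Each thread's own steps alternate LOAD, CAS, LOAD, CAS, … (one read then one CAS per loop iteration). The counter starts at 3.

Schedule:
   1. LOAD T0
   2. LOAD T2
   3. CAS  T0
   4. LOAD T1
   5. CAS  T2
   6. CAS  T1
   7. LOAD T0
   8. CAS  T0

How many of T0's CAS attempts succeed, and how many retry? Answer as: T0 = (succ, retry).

#1 T0 reads 3
#2 T2 reads 3
#3 T0 CAS(3→4) writes; counter now 4
#4 T1 reads 4
#5 T2 CAS(3→4) fails; counter now 4
#6 T1 CAS(4→5) writes; counter now 5
#7 T0 reads 5
#8 T0 CAS(5→6) writes; counter now 6

T0 = (2, 0)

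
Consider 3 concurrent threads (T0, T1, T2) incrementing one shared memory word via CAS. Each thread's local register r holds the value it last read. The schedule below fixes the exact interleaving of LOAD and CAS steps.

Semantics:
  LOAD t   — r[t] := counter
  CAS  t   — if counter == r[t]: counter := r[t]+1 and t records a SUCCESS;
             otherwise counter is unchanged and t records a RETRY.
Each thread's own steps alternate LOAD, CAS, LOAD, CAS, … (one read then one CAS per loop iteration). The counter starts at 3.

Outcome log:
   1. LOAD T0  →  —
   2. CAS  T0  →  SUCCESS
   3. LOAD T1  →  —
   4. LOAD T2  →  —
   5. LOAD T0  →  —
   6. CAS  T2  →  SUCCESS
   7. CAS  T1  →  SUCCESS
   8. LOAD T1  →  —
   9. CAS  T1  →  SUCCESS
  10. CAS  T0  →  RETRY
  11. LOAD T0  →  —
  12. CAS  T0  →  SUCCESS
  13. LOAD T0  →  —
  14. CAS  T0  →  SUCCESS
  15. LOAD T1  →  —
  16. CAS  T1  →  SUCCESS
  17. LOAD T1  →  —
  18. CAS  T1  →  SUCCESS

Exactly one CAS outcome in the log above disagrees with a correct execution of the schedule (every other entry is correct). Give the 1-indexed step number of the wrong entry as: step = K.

step = 7

Reference trace:
step 1: T0 LOAD ⇒ load; ctr=3 reg=3
step 2: T0 CAS ⇒ ok; ctr=4 reg=3
step 3: T1 LOAD ⇒ load; ctr=4 reg=4
step 4: T2 LOAD ⇒ load; ctr=4 reg=4
step 5: T0 LOAD ⇒ load; ctr=4 reg=4
step 6: T2 CAS ⇒ ok; ctr=5 reg=4
step 7: T1 CAS ⇒ retry; ctr=5 reg=4
step 8: T1 LOAD ⇒ load; ctr=5 reg=5
step 9: T1 CAS ⇒ ok; ctr=6 reg=5
step 10: T0 CAS ⇒ retry; ctr=6 reg=4
step 11: T0 LOAD ⇒ load; ctr=6 reg=6
step 12: T0 CAS ⇒ ok; ctr=7 reg=6
step 13: T0 LOAD ⇒ load; ctr=7 reg=7
step 14: T0 CAS ⇒ ok; ctr=8 reg=7
step 15: T1 LOAD ⇒ load; ctr=8 reg=8
step 16: T1 CAS ⇒ ok; ctr=9 reg=8
step 17: T1 LOAD ⇒ load; ctr=9 reg=9
step 18: T1 CAS ⇒ ok; ctr=10 reg=9
Log disagrees first at step 7.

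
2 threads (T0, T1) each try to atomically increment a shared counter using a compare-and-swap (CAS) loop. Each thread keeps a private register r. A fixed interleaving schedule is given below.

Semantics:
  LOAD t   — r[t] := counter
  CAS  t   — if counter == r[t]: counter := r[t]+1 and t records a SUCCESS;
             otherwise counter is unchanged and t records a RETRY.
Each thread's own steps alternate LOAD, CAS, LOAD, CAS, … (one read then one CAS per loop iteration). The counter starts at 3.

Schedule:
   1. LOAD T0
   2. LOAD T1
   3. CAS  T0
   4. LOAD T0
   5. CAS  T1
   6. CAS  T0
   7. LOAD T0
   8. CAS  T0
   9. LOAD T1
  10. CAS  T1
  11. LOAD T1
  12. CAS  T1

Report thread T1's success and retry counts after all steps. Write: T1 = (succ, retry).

   1) LOAD T0:  M=3  r_T0=3
   2) LOAD T1:  M=3  r_T1=3
   3) CAS  T0:  M=4  r_T0=3 ✓
   4) LOAD T0:  M=4  r_T0=4
   5) CAS  T1:  M=4  r_T1=3 ✗
   6) CAS  T0:  M=5  r_T0=4 ✓
   7) LOAD T0:  M=5  r_T0=5
   8) CAS  T0:  M=6  r_T0=5 ✓
   9) LOAD T1:  M=6  r_T1=6
  10) CAS  T1:  M=7  r_T1=6 ✓
  11) LOAD T1:  M=7  r_T1=7
  12) CAS  T1:  M=8  r_T1=7 ✓

T1 = (2, 1)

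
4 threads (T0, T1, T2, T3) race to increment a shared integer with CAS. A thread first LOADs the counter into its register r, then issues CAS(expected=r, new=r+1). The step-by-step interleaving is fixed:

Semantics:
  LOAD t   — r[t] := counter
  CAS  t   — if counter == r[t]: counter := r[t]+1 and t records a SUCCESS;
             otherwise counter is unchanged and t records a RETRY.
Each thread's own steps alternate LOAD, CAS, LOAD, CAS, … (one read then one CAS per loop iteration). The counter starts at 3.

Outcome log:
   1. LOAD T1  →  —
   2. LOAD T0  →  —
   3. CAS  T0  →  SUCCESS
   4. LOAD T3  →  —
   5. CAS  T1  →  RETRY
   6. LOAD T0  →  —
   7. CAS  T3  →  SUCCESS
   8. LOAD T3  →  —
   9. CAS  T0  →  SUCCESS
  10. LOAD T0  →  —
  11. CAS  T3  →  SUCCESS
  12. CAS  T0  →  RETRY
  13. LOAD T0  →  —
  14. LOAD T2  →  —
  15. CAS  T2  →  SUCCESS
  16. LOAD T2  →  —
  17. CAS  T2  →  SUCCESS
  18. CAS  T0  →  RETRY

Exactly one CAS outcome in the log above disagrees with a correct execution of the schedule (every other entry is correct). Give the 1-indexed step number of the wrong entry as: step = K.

step = 9

Re-executing:
step 1: T1 LOAD ⇒ load; ctr=3 reg=3
step 2: T0 LOAD ⇒ load; ctr=3 reg=3
step 3: T0 CAS ⇒ ok; ctr=4 reg=3
step 4: T3 LOAD ⇒ load; ctr=4 reg=4
step 5: T1 CAS ⇒ retry; ctr=4 reg=3
step 6: T0 LOAD ⇒ load; ctr=4 reg=4
step 7: T3 CAS ⇒ ok; ctr=5 reg=4
step 8: T3 LOAD ⇒ load; ctr=5 reg=5
step 9: T0 CAS ⇒ retry; ctr=5 reg=4
step 10: T0 LOAD ⇒ load; ctr=5 reg=5
step 11: T3 CAS ⇒ ok; ctr=6 reg=5
step 12: T0 CAS ⇒ retry; ctr=6 reg=5
step 13: T0 LOAD ⇒ load; ctr=6 reg=6
step 14: T2 LOAD ⇒ load; ctr=6 reg=6
step 15: T2 CAS ⇒ ok; ctr=7 reg=6
step 16: T2 LOAD ⇒ load; ctr=7 reg=7
step 17: T2 CAS ⇒ ok; ctr=8 reg=7
step 18: T0 CAS ⇒ retry; ctr=8 reg=6
Log disagrees first at step 9.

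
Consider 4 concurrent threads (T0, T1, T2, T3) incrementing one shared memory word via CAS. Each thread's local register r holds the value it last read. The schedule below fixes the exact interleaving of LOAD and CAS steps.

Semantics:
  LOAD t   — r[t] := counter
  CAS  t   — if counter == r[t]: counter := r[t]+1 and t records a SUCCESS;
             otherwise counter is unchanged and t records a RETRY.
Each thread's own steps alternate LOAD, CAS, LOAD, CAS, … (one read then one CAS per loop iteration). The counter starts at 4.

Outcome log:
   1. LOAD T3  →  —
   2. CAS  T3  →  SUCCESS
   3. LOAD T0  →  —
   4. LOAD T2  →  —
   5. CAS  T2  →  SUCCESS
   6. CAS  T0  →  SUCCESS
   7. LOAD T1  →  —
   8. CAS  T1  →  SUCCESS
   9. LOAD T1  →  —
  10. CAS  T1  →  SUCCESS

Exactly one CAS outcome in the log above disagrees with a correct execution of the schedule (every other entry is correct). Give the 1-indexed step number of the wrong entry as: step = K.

Reference trace:
[1] T3.load  rd  (counter 4, T3.r 4)
[2] T3.cas  hit  (counter 5, T3.r 4)
[3] T0.load  rd  (counter 5, T0.r 5)
[4] T2.load  rd  (counter 5, T2.r 5)
[5] T2.cas  hit  (counter 6, T2.r 5)
[6] T0.cas  miss  (counter 6, T0.r 5)
[7] T1.load  rd  (counter 6, T1.r 6)
[8] T1.cas  hit  (counter 7, T1.r 6)
[9] T1.load  rd  (counter 7, T1.r 7)
[10] T1.cas  hit  (counter 8, T1.r 7)
Mismatch at 6.

step = 6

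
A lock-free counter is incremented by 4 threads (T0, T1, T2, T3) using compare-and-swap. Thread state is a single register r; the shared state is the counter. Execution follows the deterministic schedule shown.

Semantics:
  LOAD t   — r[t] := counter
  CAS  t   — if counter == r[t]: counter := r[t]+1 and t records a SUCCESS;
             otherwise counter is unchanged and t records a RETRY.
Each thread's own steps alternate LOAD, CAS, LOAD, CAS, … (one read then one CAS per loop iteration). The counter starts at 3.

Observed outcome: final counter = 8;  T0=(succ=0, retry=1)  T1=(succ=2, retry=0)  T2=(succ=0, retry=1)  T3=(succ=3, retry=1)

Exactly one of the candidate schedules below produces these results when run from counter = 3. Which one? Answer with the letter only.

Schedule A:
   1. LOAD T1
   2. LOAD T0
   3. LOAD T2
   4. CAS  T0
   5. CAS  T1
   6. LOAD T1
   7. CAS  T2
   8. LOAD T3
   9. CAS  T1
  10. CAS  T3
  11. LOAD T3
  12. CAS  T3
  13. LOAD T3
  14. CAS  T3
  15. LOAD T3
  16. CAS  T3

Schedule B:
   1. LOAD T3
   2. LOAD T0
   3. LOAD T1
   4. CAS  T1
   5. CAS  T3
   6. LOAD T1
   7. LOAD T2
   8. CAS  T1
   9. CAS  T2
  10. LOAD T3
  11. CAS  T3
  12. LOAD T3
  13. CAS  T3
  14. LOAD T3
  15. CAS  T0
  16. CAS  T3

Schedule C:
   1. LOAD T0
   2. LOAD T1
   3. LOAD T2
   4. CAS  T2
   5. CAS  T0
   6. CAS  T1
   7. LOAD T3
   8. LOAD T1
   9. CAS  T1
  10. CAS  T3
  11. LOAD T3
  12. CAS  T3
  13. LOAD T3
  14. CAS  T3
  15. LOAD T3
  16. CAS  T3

Tracing schedule B:
T3 LOAD — after: cnt=3, r=3 — load
T0 LOAD — after: cnt=3, r=3 — load
T1 LOAD — after: cnt=3, r=3 — load
T1 CAS — after: cnt=4, r=3 — ok
T3 CAS — after: cnt=4, r=3 — retry
T1 LOAD — after: cnt=4, r=4 — load
T2 LOAD — after: cnt=4, r=4 — load
T1 CAS — after: cnt=5, r=4 — ok
T2 CAS — after: cnt=5, r=4 — retry
T3 LOAD — after: cnt=5, r=5 — load
T3 CAS — after: cnt=6, r=5 — ok
T3 LOAD — after: cnt=6, r=6 — load
T3 CAS — after: cnt=7, r=6 — ok
T3 LOAD — after: cnt=7, r=7 — load
T0 CAS — after: cnt=7, r=3 — retry
T3 CAS — after: cnt=8, r=7 — ok

B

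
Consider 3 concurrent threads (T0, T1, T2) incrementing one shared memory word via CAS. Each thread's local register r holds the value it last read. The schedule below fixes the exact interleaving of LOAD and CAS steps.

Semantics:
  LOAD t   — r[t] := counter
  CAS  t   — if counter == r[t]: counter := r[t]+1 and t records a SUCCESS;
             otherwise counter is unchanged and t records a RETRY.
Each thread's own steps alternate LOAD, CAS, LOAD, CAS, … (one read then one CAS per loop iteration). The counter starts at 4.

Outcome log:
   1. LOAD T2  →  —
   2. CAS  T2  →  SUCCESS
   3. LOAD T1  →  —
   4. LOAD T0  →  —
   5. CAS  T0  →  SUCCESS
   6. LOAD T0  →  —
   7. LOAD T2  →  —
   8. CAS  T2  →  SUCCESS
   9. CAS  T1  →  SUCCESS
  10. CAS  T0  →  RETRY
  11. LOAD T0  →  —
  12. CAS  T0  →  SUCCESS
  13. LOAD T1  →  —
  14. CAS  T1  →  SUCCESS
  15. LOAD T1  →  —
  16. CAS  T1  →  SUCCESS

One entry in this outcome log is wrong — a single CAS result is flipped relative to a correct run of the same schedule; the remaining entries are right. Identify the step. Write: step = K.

step = 9

Re-executing:
step 1: T2 LOAD ⇒ load; ctr=4 reg=4
step 2: T2 CAS ⇒ ok; ctr=5 reg=4
step 3: T1 LOAD ⇒ load; ctr=5 reg=5
step 4: T0 LOAD ⇒ load; ctr=5 reg=5
step 5: T0 CAS ⇒ ok; ctr=6 reg=5
step 6: T0 LOAD ⇒ load; ctr=6 reg=6
step 7: T2 LOAD ⇒ load; ctr=6 reg=6
step 8: T2 CAS ⇒ ok; ctr=7 reg=6
step 9: T1 CAS ⇒ retry; ctr=7 reg=5
step 10: T0 CAS ⇒ retry; ctr=7 reg=6
step 11: T0 LOAD ⇒ load; ctr=7 reg=7
step 12: T0 CAS ⇒ ok; ctr=8 reg=7
step 13: T1 LOAD ⇒ load; ctr=8 reg=8
step 14: T1 CAS ⇒ ok; ctr=9 reg=8
step 15: T1 LOAD ⇒ load; ctr=9 reg=9
step 16: T1 CAS ⇒ ok; ctr=10 reg=9
Flip is step 9.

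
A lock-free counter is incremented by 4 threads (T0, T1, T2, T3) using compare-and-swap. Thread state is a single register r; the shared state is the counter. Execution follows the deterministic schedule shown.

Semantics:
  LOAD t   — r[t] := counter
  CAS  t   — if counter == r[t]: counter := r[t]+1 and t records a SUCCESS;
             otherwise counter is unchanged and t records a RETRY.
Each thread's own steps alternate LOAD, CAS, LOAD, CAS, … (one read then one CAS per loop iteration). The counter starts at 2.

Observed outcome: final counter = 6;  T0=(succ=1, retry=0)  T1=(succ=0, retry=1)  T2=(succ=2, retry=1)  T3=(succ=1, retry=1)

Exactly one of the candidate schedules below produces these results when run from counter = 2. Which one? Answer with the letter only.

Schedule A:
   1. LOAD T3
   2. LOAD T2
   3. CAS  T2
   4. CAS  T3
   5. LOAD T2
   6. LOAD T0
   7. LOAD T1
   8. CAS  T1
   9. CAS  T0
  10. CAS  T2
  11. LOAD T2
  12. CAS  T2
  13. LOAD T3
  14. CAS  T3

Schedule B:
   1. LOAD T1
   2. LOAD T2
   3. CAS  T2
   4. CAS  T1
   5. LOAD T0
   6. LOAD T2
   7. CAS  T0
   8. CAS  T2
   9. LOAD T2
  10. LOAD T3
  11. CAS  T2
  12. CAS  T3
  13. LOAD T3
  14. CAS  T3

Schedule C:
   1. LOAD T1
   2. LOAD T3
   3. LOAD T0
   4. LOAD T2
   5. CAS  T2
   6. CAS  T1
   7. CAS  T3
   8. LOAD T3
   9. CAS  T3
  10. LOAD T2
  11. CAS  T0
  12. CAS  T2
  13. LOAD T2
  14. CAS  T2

Run B:
T1 LOAD — after: cnt=2, r=2 — load
T2 LOAD — after: cnt=2, r=2 — load
T2 CAS — after: cnt=3, r=2 — ok
T1 CAS — after: cnt=3, r=2 — retry
T0 LOAD — after: cnt=3, r=3 — load
T2 LOAD — after: cnt=3, r=3 — load
T0 CAS — after: cnt=4, r=3 — ok
T2 CAS — after: cnt=4, r=3 — retry
T2 LOAD — after: cnt=4, r=4 — load
T3 LOAD — after: cnt=4, r=4 — load
T2 CAS — after: cnt=5, r=4 — ok
T3 CAS — after: cnt=5, r=4 — retry
T3 LOAD — after: cnt=5, r=5 — load
T3 CAS — after: cnt=6, r=5 — ok

B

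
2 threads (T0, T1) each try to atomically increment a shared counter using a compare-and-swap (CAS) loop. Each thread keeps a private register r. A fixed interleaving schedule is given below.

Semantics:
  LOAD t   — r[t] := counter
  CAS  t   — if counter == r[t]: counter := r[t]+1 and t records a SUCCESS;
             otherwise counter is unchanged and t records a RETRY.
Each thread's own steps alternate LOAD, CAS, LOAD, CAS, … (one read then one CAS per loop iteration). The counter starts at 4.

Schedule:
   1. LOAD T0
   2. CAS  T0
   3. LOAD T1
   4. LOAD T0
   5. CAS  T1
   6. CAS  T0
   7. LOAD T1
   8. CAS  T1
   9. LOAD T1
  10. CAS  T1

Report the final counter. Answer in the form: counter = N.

[1] T0.load  rd  (counter 4, T0.r 4)
[2] T0.cas  hit  (counter 5, T0.r 4)
[3] T1.load  rd  (counter 5, T1.r 5)
[4] T0.load  rd  (counter 5, T0.r 5)
[5] T1.cas  hit  (counter 6, T1.r 5)
[6] T0.cas  miss  (counter 6, T0.r 5)
[7] T1.load  rd  (counter 6, T1.r 6)
[8] T1.cas  hit  (counter 7, T1.r 6)
[9] T1.load  rd  (counter 7, T1.r 7)
[10] T1.cas  hit  (counter 8, T1.r 7)

counter = 8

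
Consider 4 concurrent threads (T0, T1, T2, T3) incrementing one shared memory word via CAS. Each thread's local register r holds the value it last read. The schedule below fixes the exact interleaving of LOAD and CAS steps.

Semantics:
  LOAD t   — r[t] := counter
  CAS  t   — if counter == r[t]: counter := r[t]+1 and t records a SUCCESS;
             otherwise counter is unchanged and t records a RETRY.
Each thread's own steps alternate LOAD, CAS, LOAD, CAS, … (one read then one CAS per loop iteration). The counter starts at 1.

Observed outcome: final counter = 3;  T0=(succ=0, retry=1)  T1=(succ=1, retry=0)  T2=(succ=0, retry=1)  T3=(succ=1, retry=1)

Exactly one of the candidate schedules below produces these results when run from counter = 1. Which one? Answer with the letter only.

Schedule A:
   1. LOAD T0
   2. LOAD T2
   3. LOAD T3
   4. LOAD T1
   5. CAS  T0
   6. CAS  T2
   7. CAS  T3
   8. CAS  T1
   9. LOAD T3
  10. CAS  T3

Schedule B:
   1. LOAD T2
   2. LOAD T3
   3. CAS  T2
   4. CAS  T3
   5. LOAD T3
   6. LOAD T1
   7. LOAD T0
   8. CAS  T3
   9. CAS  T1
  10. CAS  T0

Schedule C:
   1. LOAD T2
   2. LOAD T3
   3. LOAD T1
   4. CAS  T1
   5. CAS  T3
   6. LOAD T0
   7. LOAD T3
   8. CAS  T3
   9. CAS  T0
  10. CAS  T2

Run C:
T2 LOAD — after: cnt=1, r=1 — load
T3 LOAD — after: cnt=1, r=1 — load
T1 LOAD — after: cnt=1, r=1 — load
T1 CAS — after: cnt=2, r=1 — ok
T3 CAS — after: cnt=2, r=1 — retry
T0 LOAD — after: cnt=2, r=2 — load
T3 LOAD — after: cnt=2, r=2 — load
T3 CAS — after: cnt=3, r=2 — ok
T0 CAS — after: cnt=3, r=2 — retry
T2 CAS — after: cnt=3, r=1 — retry

C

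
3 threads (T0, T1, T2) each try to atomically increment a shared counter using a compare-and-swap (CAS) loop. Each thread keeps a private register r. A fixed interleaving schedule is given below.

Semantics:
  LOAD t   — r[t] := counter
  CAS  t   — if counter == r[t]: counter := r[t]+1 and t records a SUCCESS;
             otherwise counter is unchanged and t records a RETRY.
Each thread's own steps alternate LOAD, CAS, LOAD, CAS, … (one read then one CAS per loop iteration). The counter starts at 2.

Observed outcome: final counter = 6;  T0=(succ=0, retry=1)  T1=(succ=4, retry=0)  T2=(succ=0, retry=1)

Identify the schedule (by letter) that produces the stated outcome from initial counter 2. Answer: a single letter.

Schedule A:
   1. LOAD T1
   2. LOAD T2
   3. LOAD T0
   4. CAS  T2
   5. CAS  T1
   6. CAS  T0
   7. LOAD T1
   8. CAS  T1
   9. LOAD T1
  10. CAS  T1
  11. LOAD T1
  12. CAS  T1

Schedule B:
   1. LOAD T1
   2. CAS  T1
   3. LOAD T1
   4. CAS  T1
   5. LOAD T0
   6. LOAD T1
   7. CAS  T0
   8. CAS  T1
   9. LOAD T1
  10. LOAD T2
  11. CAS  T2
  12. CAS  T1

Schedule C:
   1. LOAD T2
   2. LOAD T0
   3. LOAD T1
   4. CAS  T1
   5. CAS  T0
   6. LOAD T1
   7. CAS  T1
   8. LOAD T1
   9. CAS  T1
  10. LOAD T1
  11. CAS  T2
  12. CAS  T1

C

Run C:
1. LOAD T2 → mem=2 r[T2]=2 [LOAD]
2. LOAD T0 → mem=2 r[T0]=2 [LOAD]
3. LOAD T1 → mem=2 r[T1]=2 [LOAD]
4. CAS T1 → mem=3 r[T1]=2 [OK]
5. CAS T0 → mem=3 r[T0]=2 [RETRY]
6. LOAD T1 → mem=3 r[T1]=3 [LOAD]
7. CAS T1 → mem=4 r[T1]=3 [OK]
8. LOAD T1 → mem=4 r[T1]=4 [LOAD]
9. CAS T1 → mem=5 r[T1]=4 [OK]
10. LOAD T1 → mem=5 r[T1]=5 [LOAD]
11. CAS T2 → mem=5 r[T2]=2 [RETRY]
12. CAS T1 → mem=6 r[T1]=5 [OK]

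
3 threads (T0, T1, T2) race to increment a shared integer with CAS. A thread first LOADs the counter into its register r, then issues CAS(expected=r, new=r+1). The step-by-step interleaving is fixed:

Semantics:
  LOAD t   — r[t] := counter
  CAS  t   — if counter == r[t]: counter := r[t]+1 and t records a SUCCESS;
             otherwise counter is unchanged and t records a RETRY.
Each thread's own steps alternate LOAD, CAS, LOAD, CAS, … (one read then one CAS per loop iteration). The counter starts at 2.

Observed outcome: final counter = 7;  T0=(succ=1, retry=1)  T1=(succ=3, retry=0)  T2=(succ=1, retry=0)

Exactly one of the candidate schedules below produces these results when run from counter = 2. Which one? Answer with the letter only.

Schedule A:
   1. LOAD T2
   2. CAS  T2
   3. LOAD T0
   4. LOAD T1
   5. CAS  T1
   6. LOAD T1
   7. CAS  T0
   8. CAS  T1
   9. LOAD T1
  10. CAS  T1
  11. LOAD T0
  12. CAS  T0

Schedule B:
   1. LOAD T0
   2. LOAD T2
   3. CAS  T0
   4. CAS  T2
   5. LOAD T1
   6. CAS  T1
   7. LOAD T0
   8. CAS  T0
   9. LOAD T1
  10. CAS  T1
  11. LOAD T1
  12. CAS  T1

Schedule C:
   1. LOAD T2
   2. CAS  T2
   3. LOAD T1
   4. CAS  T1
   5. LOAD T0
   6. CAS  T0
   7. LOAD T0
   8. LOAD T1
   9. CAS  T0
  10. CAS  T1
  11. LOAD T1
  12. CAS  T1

A

Run A:
   1) LOAD T2:  M=2  r_T2=2
   2) CAS  T2:  M=3  r_T2=2 ✓
   3) LOAD T0:  M=3  r_T0=3
   4) LOAD T1:  M=3  r_T1=3
   5) CAS  T1:  M=4  r_T1=3 ✓
   6) LOAD T1:  M=4  r_T1=4
   7) CAS  T0:  M=4  r_T0=3 ✗
   8) CAS  T1:  M=5  r_T1=4 ✓
   9) LOAD T1:  M=5  r_T1=5
  10) CAS  T1:  M=6  r_T1=5 ✓
  11) LOAD T0:  M=6  r_T0=6
  12) CAS  T0:  M=7  r_T0=6 ✓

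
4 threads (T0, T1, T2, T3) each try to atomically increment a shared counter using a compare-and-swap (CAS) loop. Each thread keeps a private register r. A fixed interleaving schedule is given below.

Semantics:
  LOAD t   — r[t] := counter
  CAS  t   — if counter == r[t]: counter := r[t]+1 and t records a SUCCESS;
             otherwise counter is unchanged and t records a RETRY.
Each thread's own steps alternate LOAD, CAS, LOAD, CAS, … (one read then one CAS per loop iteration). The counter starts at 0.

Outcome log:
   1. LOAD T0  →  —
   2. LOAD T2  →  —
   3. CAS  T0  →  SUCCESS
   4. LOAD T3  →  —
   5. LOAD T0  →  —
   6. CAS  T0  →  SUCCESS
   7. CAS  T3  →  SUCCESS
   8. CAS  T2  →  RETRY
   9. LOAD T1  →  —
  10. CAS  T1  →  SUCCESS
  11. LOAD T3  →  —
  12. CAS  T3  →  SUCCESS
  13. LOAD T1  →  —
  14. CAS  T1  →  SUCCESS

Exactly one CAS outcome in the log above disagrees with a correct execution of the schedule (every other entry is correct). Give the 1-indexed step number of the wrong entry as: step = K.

Reference trace:
[1] T0.load  rd  (counter 0, T0.r 0)
[2] T2.load  rd  (counter 0, T2.r 0)
[3] T0.cas  hit  (counter 1, T0.r 0)
[4] T3.load  rd  (counter 1, T3.r 1)
[5] T0.load  rd  (counter 1, T0.r 1)
[6] T0.cas  hit  (counter 2, T0.r 1)
[7] T3.cas  miss  (counter 2, T3.r 1)
[8] T2.cas  miss  (counter 2, T2.r 0)
[9] T1.load  rd  (counter 2, T1.r 2)
[10] T1.cas  hit  (counter 3, T1.r 2)
[11] T3.load  rd  (counter 3, T3.r 3)
[12] T3.cas  hit  (counter 4, T3.r 3)
[13] T1.load  rd  (counter 4, T1.r 4)
[14] T1.cas  hit  (counter 5, T1.r 4)
Mismatch at 7.

step = 7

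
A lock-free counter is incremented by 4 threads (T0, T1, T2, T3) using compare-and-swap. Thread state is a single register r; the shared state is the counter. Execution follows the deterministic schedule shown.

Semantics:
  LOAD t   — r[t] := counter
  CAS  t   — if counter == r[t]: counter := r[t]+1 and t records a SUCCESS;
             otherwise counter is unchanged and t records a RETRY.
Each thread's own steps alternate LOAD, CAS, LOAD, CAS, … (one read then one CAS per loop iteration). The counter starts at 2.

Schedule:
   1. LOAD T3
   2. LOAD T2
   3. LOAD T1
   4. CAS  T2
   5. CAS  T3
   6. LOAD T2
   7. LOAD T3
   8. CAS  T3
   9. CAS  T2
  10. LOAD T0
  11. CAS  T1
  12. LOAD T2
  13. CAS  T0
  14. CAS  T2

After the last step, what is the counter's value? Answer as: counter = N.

counter = 5

T3 LOAD — after: cnt=2, r=2 — load
T2 LOAD — after: cnt=2, r=2 — load
T1 LOAD — after: cnt=2, r=2 — load
T2 CAS — after: cnt=3, r=2 — ok
T3 CAS — after: cnt=3, r=2 — retry
T2 LOAD — after: cnt=3, r=3 — load
T3 LOAD — after: cnt=3, r=3 — load
T3 CAS — after: cnt=4, r=3 — ok
T2 CAS — after: cnt=4, r=3 — retry
T0 LOAD — after: cnt=4, r=4 — load
T1 CAS — after: cnt=4, r=2 — retry
T2 LOAD — after: cnt=4, r=4 — load
T0 CAS — after: cnt=5, r=4 — ok
T2 CAS — after: cnt=5, r=4 — retry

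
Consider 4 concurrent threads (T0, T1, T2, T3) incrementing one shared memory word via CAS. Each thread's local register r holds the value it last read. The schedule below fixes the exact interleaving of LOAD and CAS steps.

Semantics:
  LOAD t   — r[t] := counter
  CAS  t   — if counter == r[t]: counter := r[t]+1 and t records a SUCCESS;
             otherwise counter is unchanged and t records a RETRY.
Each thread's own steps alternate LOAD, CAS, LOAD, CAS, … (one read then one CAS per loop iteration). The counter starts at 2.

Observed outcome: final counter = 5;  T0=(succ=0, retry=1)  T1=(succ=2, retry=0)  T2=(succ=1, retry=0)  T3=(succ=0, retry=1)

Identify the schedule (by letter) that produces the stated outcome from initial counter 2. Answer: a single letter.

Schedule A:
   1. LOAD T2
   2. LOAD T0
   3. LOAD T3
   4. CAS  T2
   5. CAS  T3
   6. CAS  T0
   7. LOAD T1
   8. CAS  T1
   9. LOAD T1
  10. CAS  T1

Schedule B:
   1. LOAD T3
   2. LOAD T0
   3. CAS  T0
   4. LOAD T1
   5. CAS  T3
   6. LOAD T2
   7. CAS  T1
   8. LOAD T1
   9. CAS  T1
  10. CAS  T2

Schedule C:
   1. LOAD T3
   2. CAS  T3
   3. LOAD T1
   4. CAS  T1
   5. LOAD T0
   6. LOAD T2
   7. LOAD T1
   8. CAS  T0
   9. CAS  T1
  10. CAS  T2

Simulating candidate A:
T2 LOAD — after: cnt=2, r=2 — load
T0 LOAD — after: cnt=2, r=2 — load
T3 LOAD — after: cnt=2, r=2 — load
T2 CAS — after: cnt=3, r=2 — ok
T3 CAS — after: cnt=3, r=2 — retry
T0 CAS — after: cnt=3, r=2 — retry
T1 LOAD — after: cnt=3, r=3 — load
T1 CAS — after: cnt=4, r=3 — ok
T1 LOAD — after: cnt=4, r=4 — load
T1 CAS — after: cnt=5, r=4 — ok

A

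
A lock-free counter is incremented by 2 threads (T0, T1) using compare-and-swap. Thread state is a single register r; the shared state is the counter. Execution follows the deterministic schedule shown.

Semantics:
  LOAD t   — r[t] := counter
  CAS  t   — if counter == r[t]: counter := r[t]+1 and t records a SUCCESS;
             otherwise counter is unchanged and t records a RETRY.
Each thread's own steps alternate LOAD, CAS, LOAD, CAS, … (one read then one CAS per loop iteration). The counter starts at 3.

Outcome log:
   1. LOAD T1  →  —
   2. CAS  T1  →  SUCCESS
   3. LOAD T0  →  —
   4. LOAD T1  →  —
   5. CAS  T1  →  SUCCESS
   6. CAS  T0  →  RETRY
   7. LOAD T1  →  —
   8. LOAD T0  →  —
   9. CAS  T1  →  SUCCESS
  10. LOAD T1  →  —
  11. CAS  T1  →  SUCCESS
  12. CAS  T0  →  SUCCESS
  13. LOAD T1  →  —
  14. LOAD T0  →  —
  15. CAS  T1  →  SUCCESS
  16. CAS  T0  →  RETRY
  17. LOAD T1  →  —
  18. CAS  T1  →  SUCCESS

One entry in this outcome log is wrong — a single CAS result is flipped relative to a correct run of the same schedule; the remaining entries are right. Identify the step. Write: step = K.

Reference trace:
[1] T1.load  rd  (counter 3, T1.r 3)
[2] T1.cas  hit  (counter 4, T1.r 3)
[3] T0.load  rd  (counter 4, T0.r 4)
[4] T1.load  rd  (counter 4, T1.r 4)
[5] T1.cas  hit  (counter 5, T1.r 4)
[6] T0.cas  miss  (counter 5, T0.r 4)
[7] T1.load  rd  (counter 5, T1.r 5)
[8] T0.load  rd  (counter 5, T0.r 5)
[9] T1.cas  hit  (counter 6, T1.r 5)
[10] T1.load  rd  (counter 6, T1.r 6)
[11] T1.cas  hit  (counter 7, T1.r 6)
[12] T0.cas  miss  (counter 7, T0.r 5)
[13] T1.load  rd  (counter 7, T1.r 7)
[14] T0.load  rd  (counter 7, T0.r 7)
[15] T1.cas  hit  (counter 8, T1.r 7)
[16] T0.cas  miss  (counter 8, T0.r 7)
[17] T1.load  rd  (counter 8, T1.r 8)
[18] T1.cas  hit  (counter 9, T1.r 8)
Log disagrees first at step 12.

step = 12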